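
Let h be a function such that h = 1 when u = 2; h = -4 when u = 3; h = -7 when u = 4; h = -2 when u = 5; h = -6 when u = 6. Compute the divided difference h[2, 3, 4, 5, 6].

-23/24

h[2,3] = (-4 - 1) / (3 - 2) = -5
h[3,4] = (-7 - (-4)) / (4 - 3) = -3
h[4,5] = (-2 - (-7)) / (5 - 4) = 5
h[5,6] = (-6 - (-2)) / (6 - 5) = -4
h[2,3,4] = (-3 - (-5)) / (4 - 2) = 1
h[3,4,5] = (5 - (-3)) / (5 - 3) = 4
h[4,5,6] = (-4 - 5) / (6 - 4) = -9/2
h[2,3,4,5] = (4 - 1) / (5 - 2) = 1
h[3,4,5,6] = (-9/2 - 4) / (6 - 3) = -17/6
h[2,3,4,5,6] = (-17/6 - 1) / (6 - 2) = -23/24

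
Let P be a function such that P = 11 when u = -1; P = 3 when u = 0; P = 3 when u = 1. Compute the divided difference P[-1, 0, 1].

4

P[-1,0] = (3 - 11) / (0 - (-1)) = -8
P[0,1] = (3 - 3) / (1 - 0) = 0
P[-1,0,1] = (0 - (-8)) / (1 - (-1)) = 4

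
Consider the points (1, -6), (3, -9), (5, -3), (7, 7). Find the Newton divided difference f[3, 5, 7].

f[3,5] = (-3 - (-9)) / (5 - 3) = 3
f[5,7] = (7 - (-3)) / (7 - 5) = 5
f[3,5,7] = (5 - 3) / (7 - 3) = 1/2

1/2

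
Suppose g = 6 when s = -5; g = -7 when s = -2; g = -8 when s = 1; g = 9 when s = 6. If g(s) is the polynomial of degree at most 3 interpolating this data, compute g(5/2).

-433/88

Using Newton's divided-difference form:
g[-5,-2] = (-7 - 6) / (-2 - (-5)) = -13/3
g[-2,1] = (-8 - (-7)) / (1 - (-2)) = -1/3
g[1,6] = (9 - (-8)) / (6 - 1) = 17/5
g[-5,-2,1] = (-1/3 - (-13/3)) / (1 - (-5)) = 2/3
g[-2,1,6] = (17/5 - (-1/3)) / (6 - (-2)) = 7/15
g[-5,-2,1,6] = (7/15 - 2/3) / (6 - (-5)) = -1/55
g(5/2) = 6 + (-13/3)·(15/2) + (2/3)·(15/2)·(9/2) + (-1/55)·(15/2)·(9/2)·(3/2) = -433/88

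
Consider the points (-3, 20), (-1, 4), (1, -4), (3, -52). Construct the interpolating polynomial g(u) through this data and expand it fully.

g(u) = -u^3 - 2u^2 - 3u + 2

Build the Lagrange basis polynomials:
L_0(u) = (u + 1)(u - 1)(u - 3) / [-48] = -(1/48)u^3 + (1/16)u^2 + (1/48)u - 1/16
L_1(u) = (u + 3)(u - 1)(u - 3) / [16] = (1/16)u^3 - (1/16)u^2 - (9/16)u + 9/16
L_2(u) = (u + 3)(u + 1)(u - 3) / [-16] = -(1/16)u^3 - (1/16)u^2 + (9/16)u + 9/16
L_3(u) = (u + 3)(u + 1)(u - 1) / [48] = (1/48)u^3 + (1/16)u^2 - (1/48)u - 1/16
g(u) = 20·L_0 + 4·L_1 + (-4)·L_2 + (-52)·L_3
  20·L_0(u) = -(5/12)u^3 + (5/4)u^2 + (5/12)u - 5/4
  4·L_1(u) = (1/4)u^3 - (1/4)u^2 - (9/4)u + 9/4
  (-4)·L_2(u) = (1/4)u^3 + (1/4)u^2 - (9/4)u - 9/4
  (-52)·L_3(u) = -(13/12)u^3 - (13/4)u^2 + (13/12)u + 13/4
Adding term by term: -u^3 - 2u^2 - 3u + 2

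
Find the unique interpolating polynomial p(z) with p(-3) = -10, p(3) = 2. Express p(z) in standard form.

Build the Lagrange basis polynomials:
L_0(z) = (z - 3) / [-6] = -(1/6)z + 1/2
L_1(z) = (z + 3) / [6] = (1/6)z + 1/2
p(z) = (-10)·L_0 + 2·L_1
  (-10)·L_0(z) = (5/3)z - 5
  2·L_1(z) = (1/3)z + 1
Adding term by term: 2z - 4

p(z) = 2z - 4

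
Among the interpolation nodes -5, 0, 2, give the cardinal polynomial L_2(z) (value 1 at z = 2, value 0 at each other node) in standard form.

L_2(z) = (z + 5)z / [(7)·(2)]
       = (z^2 + 5z) / (14)

L_2(z) = (1/14)z^2 + (5/14)z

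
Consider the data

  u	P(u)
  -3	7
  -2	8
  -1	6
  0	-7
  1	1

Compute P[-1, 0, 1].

21/2

P[-1,0] = (-7 - 6) / (0 - (-1)) = -13
P[0,1] = (1 - (-7)) / (1 - 0) = 8
P[-1,0,1] = (8 - (-13)) / (1 - (-1)) = 21/2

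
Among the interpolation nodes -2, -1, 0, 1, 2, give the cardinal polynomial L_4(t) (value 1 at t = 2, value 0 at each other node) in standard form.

L_4(t) = (1/24)t^4 + (1/12)t^3 - (1/24)t^2 - (1/12)t

L_4(t) = (t + 2)(t + 1)t(t - 1) / [(4)·(3)·(2)·(1)]
       = (t^4 + 2t^3 - t^2 - 2t) / (24)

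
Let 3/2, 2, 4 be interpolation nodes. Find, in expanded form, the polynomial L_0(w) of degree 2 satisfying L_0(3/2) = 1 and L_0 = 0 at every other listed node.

L_0(w) = (w - 2)(w - 4) / [(-1/2)·(-5/2)]
       = (w^2 - 6w + 8) / (5/4)

L_0(w) = (4/5)w^2 - (24/5)w + 32/5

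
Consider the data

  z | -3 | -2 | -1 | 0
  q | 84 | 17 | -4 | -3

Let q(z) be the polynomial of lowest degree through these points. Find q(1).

-4

L_0(1) = (3)·(2)·(1)/[(-1)·(-2)·(-3)] = -1
L_1(1) = (4)·(2)·(1)/[(1)·(-1)·(-2)] = 4
L_2(1) = (4)·(3)·(1)/[(2)·(1)·(-1)] = -6
L_3(1) = (4)·(3)·(2)/[(3)·(2)·(1)] = 4
Sum: 84·(-1) + 17·(4) + (-4)·(-6) + (-3)·(4) = -4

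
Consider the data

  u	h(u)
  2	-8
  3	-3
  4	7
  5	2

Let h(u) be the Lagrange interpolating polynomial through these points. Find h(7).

-133

Evaluate each Lagrange basis at u = 7:
L_0(7) = (4)·(3)·(2)/[(-1)·(-2)·(-3)] = -4
L_1(7) = (5)·(3)·(2)/[(1)·(-1)·(-2)] = 15
L_2(7) = (5)·(4)·(2)/[(2)·(1)·(-1)] = -20
L_3(7) = (5)·(4)·(3)/[(3)·(2)·(1)] = 10
Sum: (-8)·(-4) + (-3)·(15) + 7·(-20) + 2·(10) = -133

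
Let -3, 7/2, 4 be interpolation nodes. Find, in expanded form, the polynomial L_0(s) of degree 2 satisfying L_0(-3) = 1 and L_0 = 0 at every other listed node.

L_0(s) = (2/91)s^2 - (15/91)s + 4/13

L_0(s) = (s - 7/2)(s - 4) / [(-13/2)·(-7)]
       = (s^2 - (15/2)s + 14) / (91/2)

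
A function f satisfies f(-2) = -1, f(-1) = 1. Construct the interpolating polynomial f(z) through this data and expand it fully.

f(z) = 2z + 3

L_0(z) = (z + 1) / [-1] = -z - 1
L_1(z) = (z + 2) / [1] = z + 2
f(z) = (-1)·L_0 + 1·L_1
  (-1)·L_0(z) = z + 1
  1·L_1(z) = z + 2
Adding term by term: 2z + 3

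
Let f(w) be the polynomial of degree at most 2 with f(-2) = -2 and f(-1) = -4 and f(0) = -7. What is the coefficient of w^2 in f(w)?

Build the Lagrange basis polynomials:
L_0(w) = (w + 1)w / [2] = (1/2)w^2 + (1/2)w
L_1(w) = (w + 2)w / [-1] = -w^2 - 2w
L_2(w) = (w + 2)(w + 1) / [2] = (1/2)w^2 + (3/2)w + 1
f(w) = (-2)·L_0 + (-4)·L_1 + (-7)·L_2
Only the coefficient of w^2 is needed; take it from each L_i and combine:
(-2)·(1/2) + (-4)·(-1) + (-7)·(1/2) = -1/2

-1/2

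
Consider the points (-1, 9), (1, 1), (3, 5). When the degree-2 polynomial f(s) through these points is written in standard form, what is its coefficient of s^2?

L_0(s) = (s - 1)(s - 3) / [8] = (1/8)s^2 - (1/2)s + 3/8
L_1(s) = (s + 1)(s - 3) / [-4] = -(1/4)s^2 + (1/2)s + 3/4
L_2(s) = (s + 1)(s - 1) / [8] = (1/8)s^2 - 1/8
f(s) = 9·L_0 + 1·L_1 + 5·L_2
Only the coefficient of s^2 is needed; take it from each L_i and combine:
9·(1/8) + 1·(-1/4) + 5·(1/8) = 3/2

3/2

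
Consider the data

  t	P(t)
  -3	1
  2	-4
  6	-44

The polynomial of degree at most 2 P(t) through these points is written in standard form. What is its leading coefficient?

Build the Lagrange basis polynomials:
L_0(t) = (t - 2)(t - 6) / [45] = (1/45)t^2 - (8/45)t + 4/15
L_1(t) = (t + 3)(t - 6) / [-20] = -(1/20)t^2 + (3/20)t + 9/10
L_2(t) = (t + 3)(t - 2) / [36] = (1/36)t^2 + (1/36)t - 1/6
P(t) = 1·L_0 + (-4)·L_1 + (-44)·L_2
Only the coefficient of t^2 is needed; take it from each L_i and combine:
1·(1/45) + (-4)·(-1/20) + (-44)·(1/36) = -1

-1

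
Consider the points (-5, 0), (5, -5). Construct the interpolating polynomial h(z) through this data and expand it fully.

h(z) = -(1/2)z - 5/2

Build the Lagrange basis polynomials:
L_0(z) = (z - 5) / [-10] = -(1/10)z + 1/2
L_1(z) = (z + 5) / [10] = (1/10)z + 1/2
h(z) = 0·L_0 + (-5)·L_1
  0·L_0(z) = 0
  (-5)·L_1(z) = -(1/2)z - 5/2
Adding term by term: -(1/2)z - 5/2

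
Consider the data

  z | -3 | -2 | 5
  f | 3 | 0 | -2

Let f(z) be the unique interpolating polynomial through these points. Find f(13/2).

425/224

Evaluate each Lagrange basis at z = 13/2:
L_0(13/2) = (17/2)·(3/2)/[(-1)·(-8)] = 51/32
L_1(13/2) = (19/2)·(3/2)/[(1)·(-7)] = -57/28
L_2(13/2) = (19/2)·(17/2)/[(8)·(7)] = 323/224
Sum: 3·(51/32) + 0 + (-2)·(323/224) = 425/224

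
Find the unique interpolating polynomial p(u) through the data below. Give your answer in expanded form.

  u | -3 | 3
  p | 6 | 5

Build the Lagrange basis polynomials:
L_0(u) = (u - 3) / [-6] = -(1/6)u + 1/2
L_1(u) = (u + 3) / [6] = (1/6)u + 1/2
p(u) = 6·L_0 + 5·L_1
  6·L_0(u) = -u + 3
  5·L_1(u) = (5/6)u + 5/2
Adding term by term: -(1/6)u + 11/2

p(u) = -(1/6)u + 11/2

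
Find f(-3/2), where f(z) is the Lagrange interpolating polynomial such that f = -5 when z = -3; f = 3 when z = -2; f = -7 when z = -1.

1/4

L_0(-3/2) = (1/2)·(-1/2)/[(-1)·(-2)] = -1/8
L_1(-3/2) = (3/2)·(-1/2)/[(1)·(-1)] = 3/4
L_2(-3/2) = (3/2)·(1/2)/[(2)·(1)] = 3/8
Sum: (-5)·(-1/8) + 3·(3/4) + (-7)·(3/8) = 1/4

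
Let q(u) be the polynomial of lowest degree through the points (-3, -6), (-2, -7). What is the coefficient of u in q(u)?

-1

The leading coefficient equals the top divided difference q[-3,-2].
q[-3,-2] = (-7 - (-6)) / (-2 - (-3)) = -1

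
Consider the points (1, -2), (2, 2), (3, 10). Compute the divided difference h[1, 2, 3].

2

h[1,2] = (2 - (-2)) / (2 - 1) = 4
h[2,3] = (10 - 2) / (3 - 2) = 8
h[1,2,3] = (8 - 4) / (3 - 1) = 2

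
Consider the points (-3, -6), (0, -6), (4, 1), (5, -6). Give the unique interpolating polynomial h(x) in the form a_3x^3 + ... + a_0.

h(x) = -(1/4)x^3 + (1/2)x^2 + (15/4)x - 6

Newton's divided differences:
h[-3,0] = (-6 - (-6)) / (0 - (-3)) = 0
h[0,4] = (1 - (-6)) / (4 - 0) = 7/4
h[4,5] = (-6 - 1) / (5 - 4) = -7
h[-3,0,4] = (7/4 - 0) / (4 - (-3)) = 1/4
h[0,4,5] = (-7 - 7/4) / (5 - 0) = -7/4
h[-3,0,4,5] = (-7/4 - 1/4) / (5 - (-3)) = -1/4
h(x) = -6 + (1/4)·(x + 3)x + (-1/4)·(x + 3)x(x - 4)
Expanding: h(x) = -(1/4)x^3 + (1/2)x^2 + (15/4)x - 6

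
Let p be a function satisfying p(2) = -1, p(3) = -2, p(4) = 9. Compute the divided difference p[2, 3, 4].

6

p[2,3] = (-2 - (-1)) / (3 - 2) = -1
p[3,4] = (9 - (-2)) / (4 - 3) = 11
p[2,3,4] = (11 - (-1)) / (4 - 2) = 6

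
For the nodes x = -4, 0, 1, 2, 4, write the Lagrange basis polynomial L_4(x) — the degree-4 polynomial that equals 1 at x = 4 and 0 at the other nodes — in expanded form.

L_4(x) = (x + 4)x(x - 1)(x - 2) / [(8)·(4)·(3)·(2)]
       = (x^4 + x^3 - 10x^2 + 8x) / (192)

L_4(x) = (1/192)x^4 + (1/192)x^3 - (5/96)x^2 + (1/24)x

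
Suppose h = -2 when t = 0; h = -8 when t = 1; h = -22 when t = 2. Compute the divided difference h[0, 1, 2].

h[0,1] = (-8 - (-2)) / (1 - 0) = -6
h[1,2] = (-22 - (-8)) / (2 - 1) = -14
h[0,1,2] = (-14 - (-6)) / (2 - 0) = -4

-4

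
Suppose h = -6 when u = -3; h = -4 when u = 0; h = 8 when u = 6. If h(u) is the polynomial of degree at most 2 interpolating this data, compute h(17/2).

Evaluate each Lagrange basis at u = 17/2:
L_0(17/2) = (17/2)·(5/2)/[(-3)·(-9)] = 85/108
L_1(17/2) = (23/2)·(5/2)/[(3)·(-6)] = -115/72
L_2(17/2) = (23/2)·(17/2)/[(9)·(6)] = 391/216
Sum: (-6)·(85/108) + (-4)·(-115/72) + 8·(391/216) = 436/27

436/27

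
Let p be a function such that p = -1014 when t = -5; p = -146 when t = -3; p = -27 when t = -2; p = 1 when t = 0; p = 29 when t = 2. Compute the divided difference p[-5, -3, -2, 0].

14

p[-5,-3] = (-146 - (-1014)) / (-3 - (-5)) = 434
p[-3,-2] = (-27 - (-146)) / (-2 - (-3)) = 119
p[-2,0] = (1 - (-27)) / (0 - (-2)) = 14
p[-5,-3,-2] = (119 - 434) / (-2 - (-5)) = -105
p[-3,-2,0] = (14 - 119) / (0 - (-3)) = -35
p[-5,-3,-2,0] = (-35 - (-105)) / (0 - (-5)) = 14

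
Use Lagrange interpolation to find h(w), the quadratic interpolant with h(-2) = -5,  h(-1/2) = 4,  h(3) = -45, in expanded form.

Build the Lagrange basis polynomials:
L_0(w) = (w + 1/2)(w - 3) / [15/2] = (2/15)w^2 - (1/3)w - 1/5
L_1(w) = (w + 2)(w - 3) / [-21/4] = -(4/21)w^2 + (4/21)w + 8/7
L_2(w) = (w + 2)(w + 1/2) / [35/2] = (2/35)w^2 + (1/7)w + 2/35
h(w) = (-5)·L_0 + 4·L_1 + (-45)·L_2
  (-5)·L_0(w) = -(2/3)w^2 + (5/3)w + 1
  4·L_1(w) = -(16/21)w^2 + (16/21)w + 32/7
  (-45)·L_2(w) = -(18/7)w^2 - (45/7)w - 18/7
Adding term by term: -4w^2 - 4w + 3

h(w) = -4w^2 - 4w + 3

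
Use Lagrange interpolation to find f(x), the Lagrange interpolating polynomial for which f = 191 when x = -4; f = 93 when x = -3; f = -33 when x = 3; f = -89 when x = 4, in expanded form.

Build the Lagrange basis polynomials:
L_0(x) = (x + 3)(x - 3)(x - 4) / [-56] = -(1/56)x^3 + (1/14)x^2 + (9/56)x - 9/14
L_1(x) = (x + 4)(x - 3)(x - 4) / [42] = (1/42)x^3 - (1/14)x^2 - (8/21)x + 8/7
L_2(x) = (x + 4)(x + 3)(x - 4) / [-42] = -(1/42)x^3 - (1/14)x^2 + (8/21)x + 8/7
L_3(x) = (x + 4)(x + 3)(x - 3) / [56] = (1/56)x^3 + (1/14)x^2 - (9/56)x - 9/14
f(x) = 191·L_0 + 93·L_1 + (-33)·L_2 + (-89)·L_3
  191·L_0(x) = -(191/56)x^3 + (191/14)x^2 + (1719/56)x - 1719/14
  93·L_1(x) = (31/14)x^3 - (93/14)x^2 - (248/7)x + 744/7
  (-33)·L_2(x) = (11/14)x^3 + (33/14)x^2 - (88/7)x - 264/7
  (-89)·L_3(x) = -(89/56)x^3 - (89/14)x^2 + (801/56)x + 801/14
Adding term by term: -2x^3 + 3x^2 - 3x + 3

f(x) = -2x^3 + 3x^2 - 3x + 3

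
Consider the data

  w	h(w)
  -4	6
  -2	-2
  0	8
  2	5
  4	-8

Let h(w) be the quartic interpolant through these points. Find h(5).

-513/64

Evaluate each Lagrange basis at w = 5:
L_0(5) = (7)·(5)·(3)·(1)/[(-2)·(-4)·(-6)·(-8)] = 35/128
L_1(5) = (9)·(5)·(3)·(1)/[(2)·(-2)·(-4)·(-6)] = -45/32
L_2(5) = (9)·(7)·(3)·(1)/[(4)·(2)·(-2)·(-4)] = 189/64
L_3(5) = (9)·(7)·(5)·(1)/[(6)·(4)·(2)·(-2)] = -105/32
L_4(5) = (9)·(7)·(5)·(3)/[(8)·(6)·(4)·(2)] = 315/128
Sum: 6·(35/128) + (-2)·(-45/32) + 8·(189/64) + 5·(-105/32) + (-8)·(315/128) = -513/64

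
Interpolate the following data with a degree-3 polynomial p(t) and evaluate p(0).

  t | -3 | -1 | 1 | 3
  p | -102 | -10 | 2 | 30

Using Newton's divided-difference form:
p[-3,-1] = (-10 - (-102)) / (-1 - (-3)) = 46
p[-1,1] = (2 - (-10)) / (1 - (-1)) = 6
p[1,3] = (30 - 2) / (3 - 1) = 14
p[-3,-1,1] = (6 - 46) / (1 - (-3)) = -10
p[-1,1,3] = (14 - 6) / (3 - (-1)) = 2
p[-3,-1,1,3] = (2 - (-10)) / (3 - (-3)) = 2
p(0) = -102 + 46·(3) + (-10)·(3)·(1) + 2·(3)·(1)·(-1) = 0

0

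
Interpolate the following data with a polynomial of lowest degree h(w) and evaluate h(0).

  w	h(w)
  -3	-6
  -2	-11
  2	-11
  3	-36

-3

Using Newton's divided-difference form:
h[-3,-2] = (-11 - (-6)) / (-2 - (-3)) = -5
h[-2,2] = (-11 - (-11)) / (2 - (-2)) = 0
h[2,3] = (-36 - (-11)) / (3 - 2) = -25
h[-3,-2,2] = (0 - (-5)) / (2 - (-3)) = 1
h[-2,2,3] = (-25 - 0) / (3 - (-2)) = -5
h[-3,-2,2,3] = (-5 - 1) / (3 - (-3)) = -1
h(0) = -6 + (-5)·(3) + 1·(3)·(2) + (-1)·(3)·(2)·(-2) = -3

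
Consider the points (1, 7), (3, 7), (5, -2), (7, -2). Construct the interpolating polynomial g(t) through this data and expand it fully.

g(t) = (3/8)t^3 - (9/2)t^2 + (105/8)t - 2

Newton's divided differences:
g[1,3] = (7 - 7) / (3 - 1) = 0
g[3,5] = (-2 - 7) / (5 - 3) = -9/2
g[5,7] = (-2 - (-2)) / (7 - 5) = 0
g[1,3,5] = (-9/2 - 0) / (5 - 1) = -9/8
g[3,5,7] = (0 - (-9/2)) / (7 - 3) = 9/8
g[1,3,5,7] = (9/8 - (-9/8)) / (7 - 1) = 3/8
g(t) = 7 + (-9/8)·(t - 1)(t - 3) + (3/8)·(t - 1)(t - 3)(t - 5)
Expanding: g(t) = (3/8)t^3 - (9/2)t^2 + (105/8)t - 2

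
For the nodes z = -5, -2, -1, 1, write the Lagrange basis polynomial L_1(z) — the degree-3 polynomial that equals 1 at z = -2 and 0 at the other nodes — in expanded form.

L_1(z) = (z + 5)(z + 1)(z - 1) / [(3)·(-1)·(-3)]
       = (z^3 + 5z^2 - z - 5) / (9)

L_1(z) = (1/9)z^3 + (5/9)z^2 - (1/9)z - 5/9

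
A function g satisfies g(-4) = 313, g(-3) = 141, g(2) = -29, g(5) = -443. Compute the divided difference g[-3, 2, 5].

-13

g[-3,2] = (-29 - 141) / (2 - (-3)) = -34
g[2,5] = (-443 - (-29)) / (5 - 2) = -138
g[-3,2,5] = (-138 - (-34)) / (5 - (-3)) = -13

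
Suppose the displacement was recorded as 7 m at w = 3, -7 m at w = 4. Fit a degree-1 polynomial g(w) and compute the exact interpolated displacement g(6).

-35

Evaluate each Lagrange basis at w = 6:
L_0(6) = (2)/[(-1)] = -2
L_1(6) = (3)/[(1)] = 3
Sum: 7·(-2) + (-7)·(3) = -35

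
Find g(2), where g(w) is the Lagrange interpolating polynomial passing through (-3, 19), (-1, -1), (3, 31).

L_0(2) = (3)·(-1)/[(-2)·(-6)] = -1/4
L_1(2) = (5)·(-1)/[(2)·(-4)] = 5/8
L_2(2) = (5)·(3)/[(6)·(4)] = 5/8
Sum: 19·(-1/4) + (-1)·(5/8) + 31·(5/8) = 14

14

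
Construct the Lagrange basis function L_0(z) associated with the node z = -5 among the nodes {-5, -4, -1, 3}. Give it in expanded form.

L_0(z) = -(1/32)z^3 - (1/16)z^2 + (11/32)z + 3/8

L_0(z) = (z + 4)(z + 1)(z - 3) / [(-1)·(-4)·(-8)]
       = (z^3 + 2z^2 - 11z - 12) / (-32)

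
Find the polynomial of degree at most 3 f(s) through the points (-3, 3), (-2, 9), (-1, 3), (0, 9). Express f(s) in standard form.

f(s) = 4s^3 + 18s^2 + 20s + 9

L_0(s) = (s + 2)(s + 1)s / [-6] = -(1/6)s^3 - (1/2)s^2 - (1/3)s
L_1(s) = (s + 3)(s + 1)s / [2] = (1/2)s^3 + 2s^2 + (3/2)s
L_2(s) = (s + 3)(s + 2)s / [-2] = -(1/2)s^3 - (5/2)s^2 - 3s
L_3(s) = (s + 3)(s + 2)(s + 1) / [6] = (1/6)s^3 + s^2 + (11/6)s + 1
f(s) = 3·L_0 + 9·L_1 + 3·L_2 + 9·L_3
  3·L_0(s) = -(1/2)s^3 - (3/2)s^2 - s
  9·L_1(s) = (9/2)s^3 + 18s^2 + (27/2)s
  3·L_2(s) = -(3/2)s^3 - (15/2)s^2 - 9s
  9·L_3(s) = (3/2)s^3 + 9s^2 + (33/2)s + 9
Adding term by term: 4s^3 + 18s^2 + 20s + 9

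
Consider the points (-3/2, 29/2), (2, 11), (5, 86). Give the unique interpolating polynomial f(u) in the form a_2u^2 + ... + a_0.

Build the Lagrange basis polynomials:
L_0(u) = (u - 2)(u - 5) / [91/4] = (4/91)u^2 - (4/13)u + 40/91
L_1(u) = (u + 3/2)(u - 5) / [-21/2] = -(2/21)u^2 + (1/3)u + 5/7
L_2(u) = (u + 3/2)(u - 2) / [39/2] = (2/39)u^2 - (1/39)u - 2/13
f(u) = (29/2)·L_0 + 11·L_1 + 86·L_2
  (29/2)·L_0(u) = (58/91)u^2 - (58/13)u + 580/91
  11·L_1(u) = -(22/21)u^2 + (11/3)u + 55/7
  86·L_2(u) = (172/39)u^2 - (86/39)u - 172/13
Adding term by term: 4u^2 - 3u + 1

f(u) = 4u^2 - 3u + 1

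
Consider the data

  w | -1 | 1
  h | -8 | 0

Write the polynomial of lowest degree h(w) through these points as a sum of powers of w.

h(w) = 4w - 4

Build the Lagrange basis polynomials:
L_0(w) = (w - 1) / [-2] = -(1/2)w + 1/2
L_1(w) = (w + 1) / [2] = (1/2)w + 1/2
h(w) = (-8)·L_0 + 0·L_1
  (-8)·L_0(w) = 4w - 4
  0·L_1(w) = 0
Adding term by term: 4w - 4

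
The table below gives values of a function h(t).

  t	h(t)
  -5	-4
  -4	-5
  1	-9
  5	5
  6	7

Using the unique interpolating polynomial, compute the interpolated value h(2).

Evaluate each Lagrange basis at t = 2:
L_0(2) = (6)·(1)·(-3)·(-4)/[(-1)·(-6)·(-10)·(-11)] = 6/55
L_1(2) = (7)·(1)·(-3)·(-4)/[(1)·(-5)·(-9)·(-10)] = -14/75
L_2(2) = (7)·(6)·(-3)·(-4)/[(6)·(5)·(-4)·(-5)] = 21/25
L_3(2) = (7)·(6)·(1)·(-4)/[(10)·(9)·(4)·(-1)] = 7/15
L_4(2) = (7)·(6)·(1)·(-3)/[(11)·(10)·(5)·(1)] = -63/275
Sum: (-4)·(6/55) + (-5)·(-14/75) + (-9)·(21/25) + 5·(7/15) + 7·(-63/275) = -19/3

-19/3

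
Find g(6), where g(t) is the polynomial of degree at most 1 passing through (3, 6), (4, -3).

L_0(6) = (2)/[(-1)] = -2
L_1(6) = (3)/[(1)] = 3
Sum: 6·(-2) + (-3)·(3) = -21

-21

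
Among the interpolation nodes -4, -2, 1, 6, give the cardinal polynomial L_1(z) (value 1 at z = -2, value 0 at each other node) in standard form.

L_1(z) = (1/48)z^3 - (1/16)z^2 - (11/24)z + 1/2

L_1(z) = (z + 4)(z - 1)(z - 6) / [(2)·(-3)·(-8)]
       = (z^3 - 3z^2 - 22z + 24) / (48)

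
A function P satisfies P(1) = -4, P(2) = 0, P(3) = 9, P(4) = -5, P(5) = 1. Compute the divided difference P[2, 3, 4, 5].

43/6

P[2,3] = (9 - 0) / (3 - 2) = 9
P[3,4] = (-5 - 9) / (4 - 3) = -14
P[4,5] = (1 - (-5)) / (5 - 4) = 6
P[2,3,4] = (-14 - 9) / (4 - 2) = -23/2
P[3,4,5] = (6 - (-14)) / (5 - 3) = 10
P[2,3,4,5] = (10 - (-23/2)) / (5 - 2) = 43/6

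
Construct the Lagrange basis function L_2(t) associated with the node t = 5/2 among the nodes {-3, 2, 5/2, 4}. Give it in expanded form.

L_2(t) = (t + 3)(t - 2)(t - 4) / [(11/2)·(1/2)·(-3/2)]
       = (t^3 - 3t^2 - 10t + 24) / (-33/8)

L_2(t) = -(8/33)t^3 + (8/11)t^2 + (80/33)t - 64/11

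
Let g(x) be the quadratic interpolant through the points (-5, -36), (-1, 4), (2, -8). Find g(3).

L_0(3) = (4)·(1)/[(-4)·(-7)] = 1/7
L_1(3) = (8)·(1)/[(4)·(-3)] = -2/3
L_2(3) = (8)·(4)/[(7)·(3)] = 32/21
Sum: (-36)·(1/7) + 4·(-2/3) + (-8)·(32/21) = -20

-20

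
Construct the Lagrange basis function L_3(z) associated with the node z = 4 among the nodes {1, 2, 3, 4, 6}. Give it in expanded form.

L_3(z) = -(1/12)z^4 + z^3 - (47/12)z^2 + 6z - 3

L_3(z) = (z - 1)(z - 2)(z - 3)(z - 6) / [(3)·(2)·(1)·(-2)]
       = (z^4 - 12z^3 + 47z^2 - 72z + 36) / (-12)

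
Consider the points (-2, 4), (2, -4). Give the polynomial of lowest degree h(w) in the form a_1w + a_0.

h(w) = -2w

Build the Lagrange basis polynomials:
L_0(w) = (w - 2) / [-4] = -(1/4)w + 1/2
L_1(w) = (w + 2) / [4] = (1/4)w + 1/2
h(w) = 4·L_0 + (-4)·L_1
  4·L_0(w) = -w + 2
  (-4)·L_1(w) = -w - 2
Adding term by term: -2w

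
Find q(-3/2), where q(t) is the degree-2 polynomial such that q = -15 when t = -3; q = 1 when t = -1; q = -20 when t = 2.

Evaluate each Lagrange basis at t = -3/2:
L_0(-3/2) = (-1/2)·(-7/2)/[(-2)·(-5)] = 7/40
L_1(-3/2) = (3/2)·(-7/2)/[(2)·(-3)] = 7/8
L_2(-3/2) = (3/2)·(-1/2)/[(5)·(3)] = -1/20
Sum: (-15)·(7/40) + 1·(7/8) + (-20)·(-1/20) = -3/4

-3/4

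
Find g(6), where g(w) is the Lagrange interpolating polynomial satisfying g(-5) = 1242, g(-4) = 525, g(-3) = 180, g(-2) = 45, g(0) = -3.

Evaluate each Lagrange basis at w = 6:
L_0(6) = (10)·(9)·(8)·(6)/[(-1)·(-2)·(-3)·(-5)] = 144
L_1(6) = (11)·(9)·(8)·(6)/[(1)·(-1)·(-2)·(-4)] = -594
L_2(6) = (11)·(10)·(8)·(6)/[(2)·(1)·(-1)·(-3)] = 880
L_3(6) = (11)·(10)·(9)·(6)/[(3)·(2)·(1)·(-2)] = -495
L_4(6) = (11)·(10)·(9)·(8)/[(5)·(4)·(3)·(2)] = 66
Sum: 1242·(144) + 525·(-594) + 180·(880) + 45·(-495) + (-3)·(66) = 2925

2925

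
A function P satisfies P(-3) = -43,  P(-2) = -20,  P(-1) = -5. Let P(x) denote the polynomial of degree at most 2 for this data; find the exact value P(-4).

-74

Evaluate each Lagrange basis at x = -4:
L_0(-4) = (-2)·(-3)/[(-1)·(-2)] = 3
L_1(-4) = (-1)·(-3)/[(1)·(-1)] = -3
L_2(-4) = (-1)·(-2)/[(2)·(1)] = 1
Sum: (-43)·(3) + (-20)·(-3) + (-5)·(1) = -74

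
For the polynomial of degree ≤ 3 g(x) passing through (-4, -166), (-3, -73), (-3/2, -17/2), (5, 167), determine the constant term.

2

L_0(x) = (x + 3)(x + 3/2)(x - 5) / [-45/2] = -(2/45)x^3 + (1/45)x^2 + (4/5)x + 1
L_1(x) = (x + 4)(x + 3/2)(x - 5) / [12] = (1/12)x^3 + (1/24)x^2 - (43/24)x - 5/2
L_2(x) = (x + 4)(x + 3)(x - 5) / [-195/8] = -(8/195)x^3 - (16/195)x^2 + (184/195)x + 32/13
L_3(x) = (x + 4)(x + 3)(x + 3/2) / [468] = (1/468)x^3 + (17/936)x^2 + (5/104)x + 1/26
g(x) = (-166)·L_0 + (-73)·L_1 + (-17/2)·L_2 + 167·L_3
Only the constant term is needed; take it from each L_i and combine:
(-166)·(1) + (-73)·(-5/2) + (-17/2)·(32/13) + 167·(1/26) = 2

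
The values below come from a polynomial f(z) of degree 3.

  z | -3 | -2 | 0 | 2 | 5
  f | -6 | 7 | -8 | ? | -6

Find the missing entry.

-265/7

The 4 known values determine f uniquely (degree ≤ 3).
Evaluate each Lagrange basis at z = 2:
L_0(2) = (4)·(2)·(-3)/[(-1)·(-3)·(-8)] = 1
L_1(2) = (5)·(2)·(-3)/[(1)·(-2)·(-7)] = -15/7
L_2(2) = (5)·(4)·(-3)/[(3)·(2)·(-5)] = 2
L_3(2) = (5)·(4)·(2)/[(8)·(7)·(5)] = 1/7
Sum: (-6)·(1) + 7·(-15/7) + (-8)·(2) + (-6)·(1/7) = -265/7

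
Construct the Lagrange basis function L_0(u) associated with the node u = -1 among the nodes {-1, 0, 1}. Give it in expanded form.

L_0(u) = (1/2)u^2 - (1/2)u

L_0(u) = u(u - 1) / [(-1)·(-2)]
       = (u^2 - u) / (2)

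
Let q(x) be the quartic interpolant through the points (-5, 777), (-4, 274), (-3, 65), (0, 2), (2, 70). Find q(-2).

L_0(-2) = (2)·(1)·(-2)·(-4)/[(-1)·(-2)·(-5)·(-7)] = 8/35
L_1(-2) = (3)·(1)·(-2)·(-4)/[(1)·(-1)·(-4)·(-6)] = -1
L_2(-2) = (3)·(2)·(-2)·(-4)/[(2)·(1)·(-3)·(-5)] = 8/5
L_3(-2) = (3)·(2)·(1)·(-4)/[(5)·(4)·(3)·(-2)] = 1/5
L_4(-2) = (3)·(2)·(1)·(-2)/[(7)·(6)·(5)·(2)] = -1/35
Sum: 777·(8/35) + 274·(-1) + 65·(8/5) + 2·(1/5) + 70·(-1/35) = 6

6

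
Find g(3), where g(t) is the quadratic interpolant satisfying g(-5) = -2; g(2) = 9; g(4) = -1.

Using Newton's divided-difference form:
g[-5,2] = (9 - (-2)) / (2 - (-5)) = 11/7
g[2,4] = (-1 - 9) / (4 - 2) = -5
g[-5,2,4] = (-5 - 11/7) / (4 - (-5)) = -46/63
g(3) = -2 + (11/7)·(8) + (-46/63)·(8)·(1) = 298/63

298/63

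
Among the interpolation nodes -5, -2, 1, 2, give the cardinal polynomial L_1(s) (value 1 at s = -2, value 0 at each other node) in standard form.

L_1(s) = (s + 5)(s - 1)(s - 2) / [(3)·(-3)·(-4)]
       = (s^3 + 2s^2 - 13s + 10) / (36)

L_1(s) = (1/36)s^3 + (1/18)s^2 - (13/36)s + 5/18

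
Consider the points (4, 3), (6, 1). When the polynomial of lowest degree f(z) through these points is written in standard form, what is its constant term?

L_0(z) = (z - 6) / [-2] = -(1/2)z + 3
L_1(z) = (z - 4) / [2] = (1/2)z - 2
f(z) = 3·L_0 + 1·L_1
Only the constant term is needed; take it from each L_i and combine:
3·(3) + 1·(-2) = 7

7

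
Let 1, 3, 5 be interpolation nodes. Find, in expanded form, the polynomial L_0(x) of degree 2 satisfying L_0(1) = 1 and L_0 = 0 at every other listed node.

L_0(x) = (1/8)x^2 - x + 15/8

L_0(x) = (x - 3)(x - 5) / [(-2)·(-4)]
       = (x^2 - 8x + 15) / (8)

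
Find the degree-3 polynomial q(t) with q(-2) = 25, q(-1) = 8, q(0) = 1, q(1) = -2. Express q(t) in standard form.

Build the Lagrange basis polynomials:
L_0(t) = (t + 1)t(t - 1) / [-6] = -(1/6)t^3 + (1/6)t
L_1(t) = (t + 2)t(t - 1) / [2] = (1/2)t^3 + (1/2)t^2 - t
L_2(t) = (t + 2)(t + 1)(t - 1) / [-2] = -(1/2)t^3 - t^2 + (1/2)t + 1
L_3(t) = (t + 2)(t + 1)t / [6] = (1/6)t^3 + (1/2)t^2 + (1/3)t
q(t) = 25·L_0 + 8·L_1 + 1·L_2 + (-2)·L_3
  25·L_0(t) = -(25/6)t^3 + (25/6)t
  8·L_1(t) = 4t^3 + 4t^2 - 8t
  1·L_2(t) = -(1/2)t^3 - t^2 + (1/2)t + 1
  (-2)·L_3(t) = -(1/3)t^3 - t^2 - (2/3)t
Adding term by term: -t^3 + 2t^2 - 4t + 1

q(t) = -t^3 + 2t^2 - 4t + 1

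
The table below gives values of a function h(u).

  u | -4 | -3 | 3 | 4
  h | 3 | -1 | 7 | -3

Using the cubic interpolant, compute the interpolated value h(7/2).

647/224

Using Newton's divided-difference form:
h[-4,-3] = (-1 - 3) / (-3 - (-4)) = -4
h[-3,3] = (7 - (-1)) / (3 - (-3)) = 4/3
h[3,4] = (-3 - 7) / (4 - 3) = -10
h[-4,-3,3] = (4/3 - (-4)) / (3 - (-4)) = 16/21
h[-3,3,4] = (-10 - 4/3) / (4 - (-3)) = -34/21
h[-4,-3,3,4] = (-34/21 - 16/21) / (4 - (-4)) = -25/84
h(7/2) = 3 + (-4)·(15/2) + (16/21)·(15/2)·(13/2) + (-25/84)·(15/2)·(13/2)·(1/2) = 647/224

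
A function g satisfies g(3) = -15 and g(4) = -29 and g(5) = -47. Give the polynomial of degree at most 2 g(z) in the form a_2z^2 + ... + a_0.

L_0(z) = (z - 4)(z - 5) / [2] = (1/2)z^2 - (9/2)z + 10
L_1(z) = (z - 3)(z - 5) / [-1] = -z^2 + 8z - 15
L_2(z) = (z - 3)(z - 4) / [2] = (1/2)z^2 - (7/2)z + 6
g(z) = (-15)·L_0 + (-29)·L_1 + (-47)·L_2
  (-15)·L_0(z) = -(15/2)z^2 + (135/2)z - 150
  (-29)·L_1(z) = 29z^2 - 232z + 435
  (-47)·L_2(z) = -(47/2)z^2 + (329/2)z - 282
Adding term by term: -2z^2 + 3

g(z) = -2z^2 + 3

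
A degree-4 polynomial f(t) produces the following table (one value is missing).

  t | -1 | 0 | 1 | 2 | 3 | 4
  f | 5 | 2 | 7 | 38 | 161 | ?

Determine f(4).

490

The 5 known values determine f uniquely (degree ≤ 4).
Evaluate each Lagrange basis at t = 4:
L_0(4) = (4)·(3)·(2)·(1)/[(-1)·(-2)·(-3)·(-4)] = 1
L_1(4) = (5)·(3)·(2)·(1)/[(1)·(-1)·(-2)·(-3)] = -5
L_2(4) = (5)·(4)·(2)·(1)/[(2)·(1)·(-1)·(-2)] = 10
L_3(4) = (5)·(4)·(3)·(1)/[(3)·(2)·(1)·(-1)] = -10
L_4(4) = (5)·(4)·(3)·(2)/[(4)·(3)·(2)·(1)] = 5
Sum: 5·(1) + 2·(-5) + 7·(10) + 38·(-10) + 161·(5) = 490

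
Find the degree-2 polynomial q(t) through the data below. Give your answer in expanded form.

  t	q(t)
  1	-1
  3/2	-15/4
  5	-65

Build the Lagrange basis polynomials:
L_0(t) = (t - 3/2)(t - 5) / [2] = (1/2)t^2 - (13/4)t + 15/4
L_1(t) = (t - 1)(t - 5) / [-7/4] = -(4/7)t^2 + (24/7)t - 20/7
L_2(t) = (t - 1)(t - 3/2) / [14] = (1/14)t^2 - (5/28)t + 3/28
q(t) = (-1)·L_0 + (-15/4)·L_1 + (-65)·L_2
  (-1)·L_0(t) = -(1/2)t^2 + (13/4)t - 15/4
  (-15/4)·L_1(t) = (15/7)t^2 - (90/7)t + 75/7
  (-65)·L_2(t) = -(65/14)t^2 + (325/28)t - 195/28
Adding term by term: -3t^2 + 2t

q(t) = -3t^2 + 2t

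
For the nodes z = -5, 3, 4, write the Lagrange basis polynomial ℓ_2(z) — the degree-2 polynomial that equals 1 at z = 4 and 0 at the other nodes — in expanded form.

ℓ_2(z) = (1/9)z^2 + (2/9)z - 5/3

ℓ_2(z) = (z + 5)(z - 3) / [(9)·(1)]
       = (z^2 + 2z - 15) / (9)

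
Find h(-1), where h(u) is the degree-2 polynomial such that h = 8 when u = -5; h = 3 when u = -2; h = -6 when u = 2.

Evaluate each Lagrange basis at u = -1:
L_0(-1) = (1)·(-3)/[(-3)·(-7)] = -1/7
L_1(-1) = (4)·(-3)/[(3)·(-4)] = 1
L_2(-1) = (4)·(1)/[(7)·(4)] = 1/7
Sum: 8·(-1/7) + 3·(1) + (-6)·(1/7) = 1

1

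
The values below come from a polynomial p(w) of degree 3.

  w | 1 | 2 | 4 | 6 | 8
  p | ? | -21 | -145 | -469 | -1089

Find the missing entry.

The 4 known values determine p uniquely (degree ≤ 3).
Evaluate each Lagrange basis at w = 1:
L_0(1) = (-3)·(-5)·(-7)/[(-2)·(-4)·(-6)] = 35/16
L_1(1) = (-1)·(-5)·(-7)/[(2)·(-2)·(-4)] = -35/16
L_2(1) = (-1)·(-3)·(-7)/[(4)·(2)·(-2)] = 21/16
L_3(1) = (-1)·(-3)·(-5)/[(6)·(4)·(2)] = -5/16
Sum: (-21)·(35/16) + (-145)·(-35/16) + (-469)·(21/16) + (-1089)·(-5/16) = -4

-4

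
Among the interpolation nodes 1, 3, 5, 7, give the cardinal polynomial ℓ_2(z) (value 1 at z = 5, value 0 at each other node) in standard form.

ℓ_2(z) = (z - 1)(z - 3)(z - 7) / [(4)·(2)·(-2)]
       = (z^3 - 11z^2 + 31z - 21) / (-16)

ℓ_2(z) = -(1/16)z^3 + (11/16)z^2 - (31/16)z + 21/16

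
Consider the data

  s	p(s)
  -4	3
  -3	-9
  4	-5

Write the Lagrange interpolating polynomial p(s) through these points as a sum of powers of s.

p(s) = (11/7)s^2 - s - 183/7

L_0(s) = (s + 3)(s - 4) / [8] = (1/8)s^2 - (1/8)s - 3/2
L_1(s) = (s + 4)(s - 4) / [-7] = -(1/7)s^2 + 16/7
L_2(s) = (s + 4)(s + 3) / [56] = (1/56)s^2 + (1/8)s + 3/14
p(s) = 3·L_0 + (-9)·L_1 + (-5)·L_2
  3·L_0(s) = (3/8)s^2 - (3/8)s - 9/2
  (-9)·L_1(s) = (9/7)s^2 - 144/7
  (-5)·L_2(s) = -(5/56)s^2 - (5/8)s - 15/14
Adding term by term: (11/7)s^2 - s - 183/7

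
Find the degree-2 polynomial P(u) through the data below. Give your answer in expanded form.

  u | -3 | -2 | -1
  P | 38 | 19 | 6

Newton's divided differences:
P[-3,-2] = (19 - 38) / (-2 - (-3)) = -19
P[-2,-1] = (6 - 19) / (-1 - (-2)) = -13
P[-3,-2,-1] = (-13 - (-19)) / (-1 - (-3)) = 3
P(u) = 38 + (-19)·(u + 3) + 3·(u + 3)(u + 2)
Expanding: P(u) = 3u^2 - 4u - 1

P(u) = 3u^2 - 4u - 1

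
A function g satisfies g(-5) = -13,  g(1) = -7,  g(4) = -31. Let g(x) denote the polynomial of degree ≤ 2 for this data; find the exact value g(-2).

Using Newton's divided-difference form:
g[-5,1] = (-7 - (-13)) / (1 - (-5)) = 1
g[1,4] = (-31 - (-7)) / (4 - 1) = -8
g[-5,1,4] = (-8 - 1) / (4 - (-5)) = -1
g(-2) = -13 + 1·(3) + (-1)·(3)·(-3) = -1

-1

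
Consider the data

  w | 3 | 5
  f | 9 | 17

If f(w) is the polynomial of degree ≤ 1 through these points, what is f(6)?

L_0(6) = (1)/[(-2)] = -1/2
L_1(6) = (3)/[(2)] = 3/2
Sum: 9·(-1/2) + 17·(3/2) = 21

21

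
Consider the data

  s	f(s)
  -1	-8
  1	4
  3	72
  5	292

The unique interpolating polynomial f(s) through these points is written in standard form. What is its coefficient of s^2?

Build the Lagrange basis polynomials:
L_0(s) = (s - 1)(s - 3)(s - 5) / [-48] = -(1/48)s^3 + (3/16)s^2 - (23/48)s + 5/16
L_1(s) = (s + 1)(s - 3)(s - 5) / [16] = (1/16)s^3 - (7/16)s^2 + (7/16)s + 15/16
L_2(s) = (s + 1)(s - 1)(s - 5) / [-16] = -(1/16)s^3 + (5/16)s^2 + (1/16)s - 5/16
L_3(s) = (s + 1)(s - 1)(s - 3) / [48] = (1/48)s^3 - (1/16)s^2 - (1/48)s + 1/16
f(s) = (-8)·L_0 + 4·L_1 + 72·L_2 + 292·L_3
Only the coefficient of s^2 is needed; take it from each L_i and combine:
(-8)·(3/16) + 4·(-7/16) + 72·(5/16) + 292·(-1/16) = 1

1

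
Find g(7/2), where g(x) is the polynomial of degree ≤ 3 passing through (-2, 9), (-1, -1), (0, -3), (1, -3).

L_0(7/2) = (9/2)·(7/2)·(5/2)/[(-1)·(-2)·(-3)] = -105/16
L_1(7/2) = (11/2)·(7/2)·(5/2)/[(1)·(-1)·(-2)] = 385/16
L_2(7/2) = (11/2)·(9/2)·(5/2)/[(2)·(1)·(-1)] = -495/16
L_3(7/2) = (11/2)·(9/2)·(7/2)/[(3)·(2)·(1)] = 231/16
Sum: 9·(-105/16) + (-1)·(385/16) + (-3)·(-495/16) + (-3)·(231/16) = -269/8

-269/8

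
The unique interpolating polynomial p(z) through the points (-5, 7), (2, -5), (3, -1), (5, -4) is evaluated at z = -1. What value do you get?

Using Newton's divided-difference form:
p[-5,2] = (-5 - 7) / (2 - (-5)) = -12/7
p[2,3] = (-1 - (-5)) / (3 - 2) = 4
p[3,5] = (-4 - (-1)) / (5 - 3) = -3/2
p[-5,2,3] = (4 - (-12/7)) / (3 - (-5)) = 5/7
p[2,3,5] = (-3/2 - 4) / (5 - 2) = -11/6
p[-5,2,3,5] = (-11/6 - 5/7) / (5 - (-5)) = -107/420
p(-1) = 7 + (-12/7)·(4) + (5/7)·(4)·(-3) + (-107/420)·(4)·(-3)·(-4) = -723/35

-723/35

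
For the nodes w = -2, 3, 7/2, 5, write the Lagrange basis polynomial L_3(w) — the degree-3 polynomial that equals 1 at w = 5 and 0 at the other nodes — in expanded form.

L_3(w) = (w + 2)(w - 3)(w - 7/2) / [(7)·(2)·(3/2)]
       = (w^3 - (9/2)w^2 - (5/2)w + 21) / (21)

L_3(w) = (1/21)w^3 - (3/14)w^2 - (5/42)w + 1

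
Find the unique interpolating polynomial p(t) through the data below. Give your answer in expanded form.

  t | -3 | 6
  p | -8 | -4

p(t) = (4/9)t - 20/3

L_0(t) = (t - 6) / [-9] = -(1/9)t + 2/3
L_1(t) = (t + 3) / [9] = (1/9)t + 1/3
p(t) = (-8)·L_0 + (-4)·L_1
  (-8)·L_0(t) = (8/9)t - 16/3
  (-4)·L_1(t) = -(4/9)t - 4/3
Adding term by term: (4/9)t - 20/3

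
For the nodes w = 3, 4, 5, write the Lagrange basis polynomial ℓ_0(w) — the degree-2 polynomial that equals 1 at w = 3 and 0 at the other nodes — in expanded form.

ℓ_0(w) = (w - 4)(w - 5) / [(-1)·(-2)]
       = (w^2 - 9w + 20) / (2)

ℓ_0(w) = (1/2)w^2 - (9/2)w + 10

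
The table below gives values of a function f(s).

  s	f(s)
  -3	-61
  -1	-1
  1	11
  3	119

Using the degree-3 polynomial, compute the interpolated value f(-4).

Using Newton's divided-difference form:
f[-3,-1] = (-1 - (-61)) / (-1 - (-3)) = 30
f[-1,1] = (11 - (-1)) / (1 - (-1)) = 6
f[1,3] = (119 - 11) / (3 - 1) = 54
f[-3,-1,1] = (6 - 30) / (1 - (-3)) = -6
f[-1,1,3] = (54 - 6) / (3 - (-1)) = 12
f[-3,-1,1,3] = (12 - (-6)) / (3 - (-3)) = 3
f(-4) = -61 + 30·(-1) + (-6)·(-1)·(-3) + 3·(-1)·(-3)·(-5) = -154

-154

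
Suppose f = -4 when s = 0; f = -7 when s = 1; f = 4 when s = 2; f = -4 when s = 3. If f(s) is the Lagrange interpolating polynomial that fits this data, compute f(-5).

Evaluate each Lagrange basis at s = -5:
L_0(-5) = (-6)·(-7)·(-8)/[(-1)·(-2)·(-3)] = 56
L_1(-5) = (-5)·(-7)·(-8)/[(1)·(-1)·(-2)] = -140
L_2(-5) = (-5)·(-6)·(-8)/[(2)·(1)·(-1)] = 120
L_3(-5) = (-5)·(-6)·(-7)/[(3)·(2)·(1)] = -35
Sum: (-4)·(56) + (-7)·(-140) + 4·(120) + (-4)·(-35) = 1376

1376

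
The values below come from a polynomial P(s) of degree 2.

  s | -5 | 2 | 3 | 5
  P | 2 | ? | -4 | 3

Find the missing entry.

-249/40

The 3 known values determine P uniquely (degree ≤ 2).
L_0(2) = (-1)·(-3)/[(-8)·(-10)] = 3/80
L_1(2) = (7)·(-3)/[(8)·(-2)] = 21/16
L_2(2) = (7)·(-1)/[(10)·(2)] = -7/20
Sum: 2·(3/80) + (-4)·(21/16) + 3·(-7/20) = -249/40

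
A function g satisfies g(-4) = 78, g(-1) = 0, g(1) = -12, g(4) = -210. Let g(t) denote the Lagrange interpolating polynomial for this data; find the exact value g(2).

-42

L_0(2) = (3)·(1)·(-2)/[(-3)·(-5)·(-8)] = 1/20
L_1(2) = (6)·(1)·(-2)/[(3)·(-2)·(-5)] = -2/5
L_2(2) = (6)·(3)·(-2)/[(5)·(2)·(-3)] = 6/5
L_3(2) = (6)·(3)·(1)/[(8)·(5)·(3)] = 3/20
Sum: 78·(1/20) + 0 + (-12)·(6/5) + (-210)·(3/20) = -42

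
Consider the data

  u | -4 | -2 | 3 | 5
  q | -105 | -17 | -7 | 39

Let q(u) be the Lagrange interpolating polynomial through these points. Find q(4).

Evaluate each Lagrange basis at u = 4:
L_0(4) = (6)·(1)·(-1)/[(-2)·(-7)·(-9)] = 1/21
L_1(4) = (8)·(1)·(-1)/[(2)·(-5)·(-7)] = -4/35
L_2(4) = (8)·(6)·(-1)/[(7)·(5)·(-2)] = 24/35
L_3(4) = (8)·(6)·(1)/[(9)·(7)·(2)] = 8/21
Sum: (-105)·(1/21) + (-17)·(-4/35) + (-7)·(24/35) + 39·(8/21) = 7

7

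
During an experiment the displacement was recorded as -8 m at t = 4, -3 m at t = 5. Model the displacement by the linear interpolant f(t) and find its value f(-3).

-43

L_0(-3) = (-8)/[(-1)] = 8
L_1(-3) = (-7)/[(1)] = -7
Sum: (-8)·(8) + (-3)·(-7) = -43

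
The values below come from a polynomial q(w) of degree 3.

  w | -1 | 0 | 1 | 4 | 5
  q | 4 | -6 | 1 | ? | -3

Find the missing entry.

23

The 4 known values determine q uniquely (degree ≤ 3).
Evaluate each Lagrange basis at w = 4:
L_0(4) = (4)·(3)·(-1)/[(-1)·(-2)·(-6)] = 1
L_1(4) = (5)·(3)·(-1)/[(1)·(-1)·(-5)] = -3
L_2(4) = (5)·(4)·(-1)/[(2)·(1)·(-4)] = 5/2
L_3(4) = (5)·(4)·(3)/[(6)·(5)·(4)] = 1/2
Sum: 4·(1) + (-6)·(-3) + 1·(5/2) + (-3)·(1/2) = 23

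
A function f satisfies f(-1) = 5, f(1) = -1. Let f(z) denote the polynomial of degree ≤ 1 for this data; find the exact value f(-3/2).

Evaluate each Lagrange basis at z = -3/2:
L_0(-3/2) = (-5/2)/[(-2)] = 5/4
L_1(-3/2) = (-1/2)/[(2)] = -1/4
Sum: 5·(5/4) + (-1)·(-1/4) = 13/2

13/2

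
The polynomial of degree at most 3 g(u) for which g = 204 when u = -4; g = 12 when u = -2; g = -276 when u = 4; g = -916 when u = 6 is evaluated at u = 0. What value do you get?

Evaluate each Lagrange basis at u = 0:
L_0(0) = (2)·(-4)·(-6)/[(-2)·(-8)·(-10)] = -3/10
L_1(0) = (4)·(-4)·(-6)/[(2)·(-6)·(-8)] = 1
L_2(0) = (4)·(2)·(-6)/[(8)·(6)·(-2)] = 1/2
L_3(0) = (4)·(2)·(-4)/[(10)·(8)·(2)] = -1/5
Sum: 204·(-3/10) + 12·(1) + (-276)·(1/2) + (-916)·(-1/5) = -4

-4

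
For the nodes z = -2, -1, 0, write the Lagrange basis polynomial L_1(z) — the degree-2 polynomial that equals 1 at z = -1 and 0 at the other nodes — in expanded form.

L_1(z) = -z^2 - 2z

L_1(z) = (z + 2)z / [(1)·(-1)]
       = (z^2 + 2z) / (-1)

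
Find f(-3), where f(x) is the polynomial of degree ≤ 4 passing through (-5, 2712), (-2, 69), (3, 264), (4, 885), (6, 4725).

360

L_0(-3) = (-1)·(-6)·(-7)·(-9)/[(-3)·(-8)·(-9)·(-11)] = 7/44
L_1(-3) = (2)·(-6)·(-7)·(-9)/[(3)·(-5)·(-6)·(-8)] = 21/20
L_2(-3) = (2)·(-1)·(-7)·(-9)/[(8)·(5)·(-1)·(-3)] = -21/20
L_3(-3) = (2)·(-1)·(-6)·(-9)/[(9)·(6)·(1)·(-2)] = 1
L_4(-3) = (2)·(-1)·(-6)·(-7)/[(11)·(8)·(3)·(2)] = -7/44
Sum: 2712·(7/44) + 69·(21/20) + 264·(-21/20) + 885·(1) + 4725·(-7/44) = 360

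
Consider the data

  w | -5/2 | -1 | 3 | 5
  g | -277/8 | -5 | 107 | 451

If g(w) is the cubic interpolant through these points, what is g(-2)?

Evaluate each Lagrange basis at w = -2:
L_0(-2) = (-1)·(-5)·(-7)/[(-3/2)·(-11/2)·(-15/2)] = 56/99
L_1(-2) = (1/2)·(-5)·(-7)/[(3/2)·(-4)·(-6)] = 35/72
L_2(-2) = (1/2)·(-1)·(-7)/[(11/2)·(4)·(-2)] = -7/88
L_3(-2) = (1/2)·(-1)·(-5)/[(15/2)·(6)·(2)] = 1/36
Sum: (-277/8)·(56/99) + (-5)·(35/72) + 107·(-7/88) + 451·(1/36) = -18

-18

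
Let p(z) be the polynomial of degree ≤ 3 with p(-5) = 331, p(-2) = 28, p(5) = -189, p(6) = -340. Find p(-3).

Using Newton's divided-difference form:
p[-5,-2] = (28 - 331) / (-2 - (-5)) = -101
p[-2,5] = (-189 - 28) / (5 - (-2)) = -31
p[5,6] = (-340 - (-189)) / (6 - 5) = -151
p[-5,-2,5] = (-31 - (-101)) / (5 - (-5)) = 7
p[-2,5,6] = (-151 - (-31)) / (6 - (-2)) = -15
p[-5,-2,5,6] = (-15 - 7) / (6 - (-5)) = -2
p(-3) = 331 + (-101)·(2) + 7·(2)·(-1) + (-2)·(2)·(-1)·(-8) = 83

83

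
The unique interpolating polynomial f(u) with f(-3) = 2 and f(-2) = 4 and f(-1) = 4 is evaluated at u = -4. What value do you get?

Using Newton's divided-difference form:
f[-3,-2] = (4 - 2) / (-2 - (-3)) = 2
f[-2,-1] = (4 - 4) / (-1 - (-2)) = 0
f[-3,-2,-1] = (0 - 2) / (-1 - (-3)) = -1
f(-4) = 2 + 2·(-1) + (-1)·(-1)·(-2) = -2

-2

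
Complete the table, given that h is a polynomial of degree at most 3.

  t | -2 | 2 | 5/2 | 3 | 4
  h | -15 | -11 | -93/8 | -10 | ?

The 4 known values determine h uniquely (degree ≤ 3).
Evaluate each Lagrange basis at t = 4:
L_0(4) = (2)·(3/2)·(1)/[(-4)·(-9/2)·(-5)] = -1/30
L_1(4) = (6)·(3/2)·(1)/[(4)·(-1/2)·(-1)] = 9/2
L_2(4) = (6)·(2)·(1)/[(9/2)·(1/2)·(-1/2)] = -32/3
L_3(4) = (6)·(2)·(3/2)/[(5)·(1)·(1/2)] = 36/5
Sum: (-15)·(-1/30) + (-11)·(9/2) + (-93/8)·(-32/3) + (-10)·(36/5) = 3

3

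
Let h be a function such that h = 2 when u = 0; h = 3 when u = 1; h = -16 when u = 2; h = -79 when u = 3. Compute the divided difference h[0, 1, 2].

h[0,1] = (3 - 2) / (1 - 0) = 1
h[1,2] = (-16 - 3) / (2 - 1) = -19
h[0,1,2] = (-19 - 1) / (2 - 0) = -10

-10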